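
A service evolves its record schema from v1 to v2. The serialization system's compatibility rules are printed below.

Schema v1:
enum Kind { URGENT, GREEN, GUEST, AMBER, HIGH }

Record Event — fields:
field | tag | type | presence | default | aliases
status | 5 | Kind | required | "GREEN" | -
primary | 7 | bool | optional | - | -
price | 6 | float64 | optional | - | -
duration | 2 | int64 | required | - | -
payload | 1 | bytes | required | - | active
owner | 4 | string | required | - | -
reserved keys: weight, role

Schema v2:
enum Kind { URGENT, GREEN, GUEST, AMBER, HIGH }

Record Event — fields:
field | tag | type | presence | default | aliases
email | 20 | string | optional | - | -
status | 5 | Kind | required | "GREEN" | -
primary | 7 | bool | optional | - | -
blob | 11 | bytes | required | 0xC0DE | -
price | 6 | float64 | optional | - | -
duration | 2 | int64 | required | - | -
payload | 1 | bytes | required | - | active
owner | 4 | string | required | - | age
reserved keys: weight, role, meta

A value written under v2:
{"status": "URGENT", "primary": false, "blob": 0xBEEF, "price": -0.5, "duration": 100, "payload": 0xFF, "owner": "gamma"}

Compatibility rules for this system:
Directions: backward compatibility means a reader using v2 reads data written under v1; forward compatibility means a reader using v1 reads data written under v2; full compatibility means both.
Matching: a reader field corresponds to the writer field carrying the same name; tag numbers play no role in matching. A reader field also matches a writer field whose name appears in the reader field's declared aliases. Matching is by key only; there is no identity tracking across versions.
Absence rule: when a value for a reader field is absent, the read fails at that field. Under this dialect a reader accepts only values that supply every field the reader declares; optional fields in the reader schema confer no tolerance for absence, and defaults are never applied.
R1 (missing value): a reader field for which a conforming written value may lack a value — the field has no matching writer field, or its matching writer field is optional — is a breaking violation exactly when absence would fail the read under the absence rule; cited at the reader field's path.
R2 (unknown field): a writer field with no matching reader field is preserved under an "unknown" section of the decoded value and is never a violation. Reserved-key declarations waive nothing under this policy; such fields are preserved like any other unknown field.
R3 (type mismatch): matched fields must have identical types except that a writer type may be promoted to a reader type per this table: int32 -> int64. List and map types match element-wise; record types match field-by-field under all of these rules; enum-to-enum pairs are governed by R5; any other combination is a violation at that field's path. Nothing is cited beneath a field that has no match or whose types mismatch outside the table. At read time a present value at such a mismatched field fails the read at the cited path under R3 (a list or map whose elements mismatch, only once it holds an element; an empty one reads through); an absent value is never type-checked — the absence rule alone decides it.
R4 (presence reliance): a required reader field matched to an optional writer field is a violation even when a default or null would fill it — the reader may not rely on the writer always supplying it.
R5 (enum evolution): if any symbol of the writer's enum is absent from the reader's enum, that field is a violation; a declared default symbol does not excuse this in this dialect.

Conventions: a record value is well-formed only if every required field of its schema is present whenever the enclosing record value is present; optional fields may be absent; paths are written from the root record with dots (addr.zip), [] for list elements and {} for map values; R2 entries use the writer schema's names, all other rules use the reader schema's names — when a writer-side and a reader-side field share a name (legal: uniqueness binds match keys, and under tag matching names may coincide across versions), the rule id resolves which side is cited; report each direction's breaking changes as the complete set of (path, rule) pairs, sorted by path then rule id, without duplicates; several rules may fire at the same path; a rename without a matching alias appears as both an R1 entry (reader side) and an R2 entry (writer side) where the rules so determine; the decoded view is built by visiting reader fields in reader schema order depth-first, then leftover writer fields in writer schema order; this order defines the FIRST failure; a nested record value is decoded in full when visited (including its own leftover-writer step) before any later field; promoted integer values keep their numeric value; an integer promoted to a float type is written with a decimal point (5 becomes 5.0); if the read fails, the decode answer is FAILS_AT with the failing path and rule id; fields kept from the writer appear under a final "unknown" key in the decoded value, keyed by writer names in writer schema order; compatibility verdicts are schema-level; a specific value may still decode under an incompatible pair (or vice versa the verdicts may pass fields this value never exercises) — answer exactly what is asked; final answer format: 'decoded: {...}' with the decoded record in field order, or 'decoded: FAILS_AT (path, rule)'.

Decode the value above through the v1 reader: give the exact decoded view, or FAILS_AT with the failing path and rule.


each type pair in Event: writer, then reader
decode (reader v1):
  status := "URGENT"
  primary := false
  price := -0.5
  duration := 100
  payload := 0xFF
  owner := "gamma"
  writer blob: kept under "unknown"
  => decoded: {"status": "URGENT", "primary": false, "price": -0.5, "duration": 100, "payload": 0xFF, "owner": "gamma", "unknown": {"blob": 0xBEEF}}
the other Event changes do not affect what is asked:
  added field email to record Event: optional string, tag 20 (in v2 it sits immediately before status) -> shifts the Event verdicts, not this decode

decoded: {"status": "URGENT", "primary": false, "price": -0.5, "duration": 100, "payload": 0xFF, "owner": "gamma", "unknown": {"blob": 0xBEEF}}


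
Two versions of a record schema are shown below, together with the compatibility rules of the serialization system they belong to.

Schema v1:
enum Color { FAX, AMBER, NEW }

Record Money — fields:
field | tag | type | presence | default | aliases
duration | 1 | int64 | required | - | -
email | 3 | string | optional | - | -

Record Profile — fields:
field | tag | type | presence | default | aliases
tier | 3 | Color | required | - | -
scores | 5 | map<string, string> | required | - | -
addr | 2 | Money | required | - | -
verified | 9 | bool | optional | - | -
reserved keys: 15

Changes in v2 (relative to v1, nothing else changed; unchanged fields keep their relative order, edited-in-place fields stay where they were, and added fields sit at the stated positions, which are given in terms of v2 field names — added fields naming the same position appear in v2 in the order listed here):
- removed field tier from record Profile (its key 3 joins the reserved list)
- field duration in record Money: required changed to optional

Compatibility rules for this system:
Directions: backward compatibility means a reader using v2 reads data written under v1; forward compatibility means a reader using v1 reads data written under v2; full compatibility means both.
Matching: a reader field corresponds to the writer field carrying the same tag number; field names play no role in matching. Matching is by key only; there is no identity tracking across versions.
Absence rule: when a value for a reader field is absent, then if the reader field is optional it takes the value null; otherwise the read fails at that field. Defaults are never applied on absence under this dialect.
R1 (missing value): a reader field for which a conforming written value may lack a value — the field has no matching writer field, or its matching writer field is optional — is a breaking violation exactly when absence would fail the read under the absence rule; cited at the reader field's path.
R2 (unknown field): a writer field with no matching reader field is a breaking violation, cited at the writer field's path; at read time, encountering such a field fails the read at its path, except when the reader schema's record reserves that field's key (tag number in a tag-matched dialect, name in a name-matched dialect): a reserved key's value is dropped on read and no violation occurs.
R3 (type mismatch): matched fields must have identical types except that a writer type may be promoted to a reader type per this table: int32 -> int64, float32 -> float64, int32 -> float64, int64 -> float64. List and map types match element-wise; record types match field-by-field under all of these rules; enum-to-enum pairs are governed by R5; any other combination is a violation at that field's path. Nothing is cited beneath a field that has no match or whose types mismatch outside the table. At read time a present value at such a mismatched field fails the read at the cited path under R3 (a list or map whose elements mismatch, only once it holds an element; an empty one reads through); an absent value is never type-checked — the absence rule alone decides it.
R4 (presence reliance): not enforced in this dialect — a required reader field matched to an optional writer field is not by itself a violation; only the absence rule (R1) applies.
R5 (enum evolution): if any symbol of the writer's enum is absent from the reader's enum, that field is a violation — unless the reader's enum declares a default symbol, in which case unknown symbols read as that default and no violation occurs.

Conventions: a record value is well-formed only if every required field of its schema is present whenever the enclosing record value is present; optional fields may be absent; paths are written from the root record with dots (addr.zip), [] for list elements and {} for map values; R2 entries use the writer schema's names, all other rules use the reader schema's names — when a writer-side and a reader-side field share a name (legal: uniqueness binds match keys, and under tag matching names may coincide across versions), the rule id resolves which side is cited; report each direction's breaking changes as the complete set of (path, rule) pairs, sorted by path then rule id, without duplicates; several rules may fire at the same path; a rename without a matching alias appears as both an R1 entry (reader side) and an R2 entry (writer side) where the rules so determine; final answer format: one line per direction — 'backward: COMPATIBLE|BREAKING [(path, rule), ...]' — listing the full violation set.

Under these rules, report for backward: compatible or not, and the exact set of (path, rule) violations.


in Profile below, arrows point writer -> reader
backward pass over Profile, reader schema v2, writer schema v1:
  scores: map<string, string> -> map<string, string>, writer required; from scores
  addr: Money -> Money, writer required; from addr
  verified: bool -> bool, writer optional; from verified
  leftover writer field: tier
  addr.duration: int64 -> int64, writer required; from addr.duration
  addr.email: string -> string, writer optional; from addr.email
  => no violations; backward on Profile: COMPATIBLE
diffs on Profile not affecting the asked answer:
  removed field tier from record Profile (its key 3 joins the reserved list) -> its effect on Profile is confined to the forward direction, not asked
  field duration in record Money: required changed to optional -> its effect on Profile is confined to the forward direction, not asked

backward: COMPATIBLE []


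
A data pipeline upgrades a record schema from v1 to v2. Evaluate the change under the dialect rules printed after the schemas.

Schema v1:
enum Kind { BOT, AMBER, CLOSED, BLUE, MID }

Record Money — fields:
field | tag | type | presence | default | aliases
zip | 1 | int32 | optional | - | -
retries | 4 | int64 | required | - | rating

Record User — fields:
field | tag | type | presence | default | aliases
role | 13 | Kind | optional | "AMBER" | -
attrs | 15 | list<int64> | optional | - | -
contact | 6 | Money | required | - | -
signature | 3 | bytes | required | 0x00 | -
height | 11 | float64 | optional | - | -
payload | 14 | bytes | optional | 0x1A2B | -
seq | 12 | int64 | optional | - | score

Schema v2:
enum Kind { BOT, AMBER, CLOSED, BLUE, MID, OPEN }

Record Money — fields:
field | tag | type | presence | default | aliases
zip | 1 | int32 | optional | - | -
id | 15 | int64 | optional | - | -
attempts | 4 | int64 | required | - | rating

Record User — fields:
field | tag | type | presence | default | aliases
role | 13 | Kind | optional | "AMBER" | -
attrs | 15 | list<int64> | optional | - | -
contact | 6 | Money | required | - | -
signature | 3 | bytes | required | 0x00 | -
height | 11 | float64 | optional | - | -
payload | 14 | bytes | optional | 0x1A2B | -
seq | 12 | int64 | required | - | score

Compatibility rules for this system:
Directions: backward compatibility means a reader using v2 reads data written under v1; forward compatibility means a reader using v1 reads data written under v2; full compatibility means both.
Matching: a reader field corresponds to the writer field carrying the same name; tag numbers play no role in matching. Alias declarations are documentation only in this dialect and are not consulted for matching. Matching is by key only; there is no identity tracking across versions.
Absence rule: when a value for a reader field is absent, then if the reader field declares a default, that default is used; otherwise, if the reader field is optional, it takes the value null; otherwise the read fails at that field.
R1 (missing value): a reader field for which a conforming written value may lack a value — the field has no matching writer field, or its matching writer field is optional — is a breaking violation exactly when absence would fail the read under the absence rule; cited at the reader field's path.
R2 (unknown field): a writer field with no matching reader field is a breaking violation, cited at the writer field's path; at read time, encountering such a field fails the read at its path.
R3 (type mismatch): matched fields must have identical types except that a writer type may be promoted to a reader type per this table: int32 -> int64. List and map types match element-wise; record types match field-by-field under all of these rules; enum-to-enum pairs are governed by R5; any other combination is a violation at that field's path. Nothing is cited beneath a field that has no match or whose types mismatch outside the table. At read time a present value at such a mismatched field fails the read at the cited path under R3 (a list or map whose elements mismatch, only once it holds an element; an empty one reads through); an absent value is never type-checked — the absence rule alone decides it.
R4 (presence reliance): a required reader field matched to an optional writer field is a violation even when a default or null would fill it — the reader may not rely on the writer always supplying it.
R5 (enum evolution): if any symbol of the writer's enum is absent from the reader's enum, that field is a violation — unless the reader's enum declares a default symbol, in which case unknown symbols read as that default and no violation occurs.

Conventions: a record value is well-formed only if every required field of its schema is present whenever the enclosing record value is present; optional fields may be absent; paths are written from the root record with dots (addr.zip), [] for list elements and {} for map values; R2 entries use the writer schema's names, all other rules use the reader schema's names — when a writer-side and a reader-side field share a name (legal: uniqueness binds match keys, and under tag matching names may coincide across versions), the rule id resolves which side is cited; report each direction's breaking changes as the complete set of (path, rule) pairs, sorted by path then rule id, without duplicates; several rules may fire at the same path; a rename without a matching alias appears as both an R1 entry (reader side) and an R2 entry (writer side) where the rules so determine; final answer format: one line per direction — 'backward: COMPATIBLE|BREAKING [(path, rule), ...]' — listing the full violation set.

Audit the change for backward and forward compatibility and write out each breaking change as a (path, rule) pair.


each type pair in User: writer, then reader
backward analysis of User with v2 as reader and v1 as writer:
  Kind -> Kind, writer optional: role aligns to role
  list<int64> -> list<int64>, writer optional: attrs aligns to attrs
  Money -> Money, writer required: contact aligns to contact
  bytes -> bytes, writer required: signature aligns to signature
  float64 -> float64, writer optional: height aligns to height
  bytes -> bytes, writer optional: payload aligns to payload
  int64 -> int64, writer optional: seq aligns to seq
  int32 -> int32, writer optional: contact.zip aligns to contact.zip
  contact.id has no writer counterpart
  contact.attempts has no writer counterpart
  contact.retries (writer side), unknown to reader
  R1 fires at contact.attempts
  R2 fires at contact.retries
  R1 fires at seq
  R4 fires at seq
  => 4 violation(s): backward is BREAKING for User
forward analysis of User with v1 as reader and v2 as writer:
  Kind -> Kind, writer optional: role aligns to role
  list<int64> -> list<int64>, writer optional: attrs aligns to attrs
  Money -> Money, writer required: contact aligns to contact
  bytes -> bytes, writer required: signature aligns to signature
  float64 -> float64, writer optional: height aligns to height
  bytes -> bytes, writer optional: payload aligns to payload
  int64 -> int64, writer required: seq aligns to seq
  int32 -> int32, writer optional: contact.zip aligns to contact.zip
  contact.retries has no writer counterpart
  contact.id (writer side), unknown to reader
  contact.attempts (writer side), unknown to reader
  R2 fires at contact.attempts
  R2 fires at contact.id
  R1 fires at contact.retries
  R5 fires at role
  => 4 violation(s): forward is BREAKING for User

backward: BREAKING [(contact.attempts, R1), (contact.retries, R2), (seq, R1), (seq, R4)]; forward: BREAKING [(contact.attempts, R2), (contact.id, R2), (contact.retries, R1), (role, R5)]


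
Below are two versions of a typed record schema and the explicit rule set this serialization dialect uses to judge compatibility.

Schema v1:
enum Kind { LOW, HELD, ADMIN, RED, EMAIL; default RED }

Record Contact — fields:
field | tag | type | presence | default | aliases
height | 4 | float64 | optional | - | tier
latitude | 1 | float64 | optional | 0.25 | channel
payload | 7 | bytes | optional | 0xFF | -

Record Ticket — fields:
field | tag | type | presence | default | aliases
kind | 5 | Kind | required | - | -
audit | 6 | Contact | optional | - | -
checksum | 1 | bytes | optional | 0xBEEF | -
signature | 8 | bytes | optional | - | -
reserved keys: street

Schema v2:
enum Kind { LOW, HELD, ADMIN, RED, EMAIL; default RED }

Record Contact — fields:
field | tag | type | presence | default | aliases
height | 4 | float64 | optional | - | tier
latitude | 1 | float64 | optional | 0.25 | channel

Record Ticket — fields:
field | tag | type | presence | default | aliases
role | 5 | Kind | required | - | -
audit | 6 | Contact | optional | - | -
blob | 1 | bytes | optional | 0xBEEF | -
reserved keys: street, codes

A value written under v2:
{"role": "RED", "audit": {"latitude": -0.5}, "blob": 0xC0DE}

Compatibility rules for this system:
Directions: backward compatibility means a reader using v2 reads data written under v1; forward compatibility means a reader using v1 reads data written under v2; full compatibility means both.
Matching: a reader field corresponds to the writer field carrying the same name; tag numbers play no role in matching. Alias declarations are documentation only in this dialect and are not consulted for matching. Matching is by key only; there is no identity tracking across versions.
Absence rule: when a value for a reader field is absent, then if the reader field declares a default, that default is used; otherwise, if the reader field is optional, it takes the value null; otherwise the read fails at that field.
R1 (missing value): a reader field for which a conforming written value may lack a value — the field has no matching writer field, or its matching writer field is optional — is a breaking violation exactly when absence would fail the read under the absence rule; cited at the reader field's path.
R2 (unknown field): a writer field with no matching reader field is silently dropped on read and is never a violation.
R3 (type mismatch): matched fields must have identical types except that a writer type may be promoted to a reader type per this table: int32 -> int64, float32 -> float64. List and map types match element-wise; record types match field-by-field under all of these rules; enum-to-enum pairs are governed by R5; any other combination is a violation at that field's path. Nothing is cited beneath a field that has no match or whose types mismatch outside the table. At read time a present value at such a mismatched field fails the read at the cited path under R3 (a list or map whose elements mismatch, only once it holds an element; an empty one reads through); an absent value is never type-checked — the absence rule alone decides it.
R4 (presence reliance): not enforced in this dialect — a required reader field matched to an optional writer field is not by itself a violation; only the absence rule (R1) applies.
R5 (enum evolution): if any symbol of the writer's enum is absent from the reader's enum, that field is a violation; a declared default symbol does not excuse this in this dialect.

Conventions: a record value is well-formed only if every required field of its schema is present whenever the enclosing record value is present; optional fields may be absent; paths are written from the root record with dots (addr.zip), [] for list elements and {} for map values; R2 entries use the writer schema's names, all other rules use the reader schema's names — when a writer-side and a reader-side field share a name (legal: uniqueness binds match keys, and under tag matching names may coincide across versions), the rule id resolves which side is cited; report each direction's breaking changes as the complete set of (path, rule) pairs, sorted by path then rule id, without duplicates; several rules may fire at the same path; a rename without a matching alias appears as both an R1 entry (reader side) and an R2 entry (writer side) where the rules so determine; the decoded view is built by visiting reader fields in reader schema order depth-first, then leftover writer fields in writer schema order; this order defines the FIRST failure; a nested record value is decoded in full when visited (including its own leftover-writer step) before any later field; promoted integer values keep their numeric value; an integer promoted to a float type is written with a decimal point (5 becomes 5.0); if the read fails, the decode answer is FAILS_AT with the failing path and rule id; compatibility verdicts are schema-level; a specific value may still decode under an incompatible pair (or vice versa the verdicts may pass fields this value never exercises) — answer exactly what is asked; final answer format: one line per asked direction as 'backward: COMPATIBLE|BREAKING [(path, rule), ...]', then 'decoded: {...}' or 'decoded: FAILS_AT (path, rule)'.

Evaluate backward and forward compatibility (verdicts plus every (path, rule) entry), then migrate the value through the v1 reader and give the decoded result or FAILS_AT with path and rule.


the writer's type comes first in each Ticket pair
backward analysis of Ticket with v2 as reader and v1 as writer:
  role has no writer counterpart
  Contact -> Contact, writer optional: audit aligns to audit
  blob has no writer counterpart
  writer field kind has no reader counterpart
  writer field checksum has no reader counterpart
  writer field signature has no reader counterpart
  float64 -> float64, writer optional: audit.height aligns to audit.height
  float64 -> float64, writer optional: audit.latitude aligns to audit.latitude
  writer field audit.payload has no reader counterpart
  R1 fires at role
  => 1 violation(s): backward is BREAKING for Ticket
forward analysis of Ticket with v1 as reader and v2 as writer:
  kind has no writer counterpart
  Contact -> Contact, writer optional: audit aligns to audit
  checksum has no writer counterpart
  signature has no writer counterpart
  writer field role has no reader counterpart
  writer field blob has no reader counterpart
  float64 -> float64, writer optional: audit.height aligns to audit.height
  float64 -> float64, writer optional: audit.latitude aligns to audit.latitude
  audit.payload has no writer counterpart
  R1 fires at kind
  => 1 violation(s): forward is BREAKING for Ticket
decode walk for Ticket under reader schema v1:
  read fails at kind under R1 (no fill)
  => FAILS_AT (kind, R1)

backward: BREAKING [(role, R1)]; forward: BREAKING [(kind, R1)]; decoded: FAILS_AT (kind, R1)


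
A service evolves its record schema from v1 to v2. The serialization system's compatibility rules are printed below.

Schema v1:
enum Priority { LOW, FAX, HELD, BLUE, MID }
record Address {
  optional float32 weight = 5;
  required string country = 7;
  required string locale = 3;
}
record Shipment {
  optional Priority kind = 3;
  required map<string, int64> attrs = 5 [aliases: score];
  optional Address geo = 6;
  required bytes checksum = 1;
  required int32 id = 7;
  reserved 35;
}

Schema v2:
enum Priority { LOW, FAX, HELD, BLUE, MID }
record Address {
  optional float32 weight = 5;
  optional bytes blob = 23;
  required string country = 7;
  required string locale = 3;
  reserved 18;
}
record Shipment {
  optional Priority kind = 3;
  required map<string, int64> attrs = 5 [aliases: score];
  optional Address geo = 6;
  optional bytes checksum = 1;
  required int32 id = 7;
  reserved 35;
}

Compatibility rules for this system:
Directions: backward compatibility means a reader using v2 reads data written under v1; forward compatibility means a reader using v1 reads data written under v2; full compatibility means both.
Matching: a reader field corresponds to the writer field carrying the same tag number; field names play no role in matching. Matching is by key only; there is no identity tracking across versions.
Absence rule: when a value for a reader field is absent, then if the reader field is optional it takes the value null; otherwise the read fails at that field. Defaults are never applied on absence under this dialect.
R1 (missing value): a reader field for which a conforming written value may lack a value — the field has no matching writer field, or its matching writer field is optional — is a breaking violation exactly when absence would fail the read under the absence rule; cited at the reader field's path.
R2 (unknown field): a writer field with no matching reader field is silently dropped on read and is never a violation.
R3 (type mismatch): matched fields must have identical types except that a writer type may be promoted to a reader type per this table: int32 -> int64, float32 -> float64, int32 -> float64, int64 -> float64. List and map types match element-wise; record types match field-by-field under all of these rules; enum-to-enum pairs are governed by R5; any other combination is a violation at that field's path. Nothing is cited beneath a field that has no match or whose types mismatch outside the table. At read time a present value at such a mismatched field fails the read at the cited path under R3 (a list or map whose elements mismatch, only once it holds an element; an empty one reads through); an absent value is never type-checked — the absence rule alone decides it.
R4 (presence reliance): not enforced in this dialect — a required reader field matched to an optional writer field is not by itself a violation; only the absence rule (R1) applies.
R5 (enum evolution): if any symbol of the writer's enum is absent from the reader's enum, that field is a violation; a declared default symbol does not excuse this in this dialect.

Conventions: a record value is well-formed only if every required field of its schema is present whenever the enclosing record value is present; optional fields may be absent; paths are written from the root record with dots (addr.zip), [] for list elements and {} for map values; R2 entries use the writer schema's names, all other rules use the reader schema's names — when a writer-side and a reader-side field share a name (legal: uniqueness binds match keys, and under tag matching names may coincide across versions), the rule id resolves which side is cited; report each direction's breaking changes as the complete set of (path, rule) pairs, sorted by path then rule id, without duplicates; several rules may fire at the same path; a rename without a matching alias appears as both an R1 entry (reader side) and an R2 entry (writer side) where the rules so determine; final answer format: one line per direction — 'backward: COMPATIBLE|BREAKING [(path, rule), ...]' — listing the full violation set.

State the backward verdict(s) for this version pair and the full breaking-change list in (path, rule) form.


backward: COMPATIBLE []

each type pair in Shipment: writer, then reader
backward analysis of Shipment with v2 as reader and v1 as writer:
  writer optional, Priority -> Priority: reader kind maps from writer kind
  writer required, map<string, int64> -> map<string, int64>: reader attrs maps from writer attrs
  writer optional, Address -> Address: reader geo maps from writer geo
  writer required, bytes -> bytes: reader checksum maps from writer checksum
  writer required, int32 -> int32: reader id maps from writer id
  writer optional, float32 -> float32: reader geo.weight maps from writer geo.weight
  geo.blob: no writer-side match
  writer required, string -> string: reader geo.country maps from writer geo.country
  writer required, string -> string: reader geo.locale maps from writer geo.locale
  => no violations; backward on Shipment: COMPATIBLE
the rest of the Shipment diff is inert for this question:
  field checksum in record Shipment: required changed to optional -> affects forward compatibility only, which is not asked
  added field blob to record Address: optional bytes, tag 23 (in v2 it sits immediately before country) -> fires no rule on Shipment, leaving the asked answer as it is


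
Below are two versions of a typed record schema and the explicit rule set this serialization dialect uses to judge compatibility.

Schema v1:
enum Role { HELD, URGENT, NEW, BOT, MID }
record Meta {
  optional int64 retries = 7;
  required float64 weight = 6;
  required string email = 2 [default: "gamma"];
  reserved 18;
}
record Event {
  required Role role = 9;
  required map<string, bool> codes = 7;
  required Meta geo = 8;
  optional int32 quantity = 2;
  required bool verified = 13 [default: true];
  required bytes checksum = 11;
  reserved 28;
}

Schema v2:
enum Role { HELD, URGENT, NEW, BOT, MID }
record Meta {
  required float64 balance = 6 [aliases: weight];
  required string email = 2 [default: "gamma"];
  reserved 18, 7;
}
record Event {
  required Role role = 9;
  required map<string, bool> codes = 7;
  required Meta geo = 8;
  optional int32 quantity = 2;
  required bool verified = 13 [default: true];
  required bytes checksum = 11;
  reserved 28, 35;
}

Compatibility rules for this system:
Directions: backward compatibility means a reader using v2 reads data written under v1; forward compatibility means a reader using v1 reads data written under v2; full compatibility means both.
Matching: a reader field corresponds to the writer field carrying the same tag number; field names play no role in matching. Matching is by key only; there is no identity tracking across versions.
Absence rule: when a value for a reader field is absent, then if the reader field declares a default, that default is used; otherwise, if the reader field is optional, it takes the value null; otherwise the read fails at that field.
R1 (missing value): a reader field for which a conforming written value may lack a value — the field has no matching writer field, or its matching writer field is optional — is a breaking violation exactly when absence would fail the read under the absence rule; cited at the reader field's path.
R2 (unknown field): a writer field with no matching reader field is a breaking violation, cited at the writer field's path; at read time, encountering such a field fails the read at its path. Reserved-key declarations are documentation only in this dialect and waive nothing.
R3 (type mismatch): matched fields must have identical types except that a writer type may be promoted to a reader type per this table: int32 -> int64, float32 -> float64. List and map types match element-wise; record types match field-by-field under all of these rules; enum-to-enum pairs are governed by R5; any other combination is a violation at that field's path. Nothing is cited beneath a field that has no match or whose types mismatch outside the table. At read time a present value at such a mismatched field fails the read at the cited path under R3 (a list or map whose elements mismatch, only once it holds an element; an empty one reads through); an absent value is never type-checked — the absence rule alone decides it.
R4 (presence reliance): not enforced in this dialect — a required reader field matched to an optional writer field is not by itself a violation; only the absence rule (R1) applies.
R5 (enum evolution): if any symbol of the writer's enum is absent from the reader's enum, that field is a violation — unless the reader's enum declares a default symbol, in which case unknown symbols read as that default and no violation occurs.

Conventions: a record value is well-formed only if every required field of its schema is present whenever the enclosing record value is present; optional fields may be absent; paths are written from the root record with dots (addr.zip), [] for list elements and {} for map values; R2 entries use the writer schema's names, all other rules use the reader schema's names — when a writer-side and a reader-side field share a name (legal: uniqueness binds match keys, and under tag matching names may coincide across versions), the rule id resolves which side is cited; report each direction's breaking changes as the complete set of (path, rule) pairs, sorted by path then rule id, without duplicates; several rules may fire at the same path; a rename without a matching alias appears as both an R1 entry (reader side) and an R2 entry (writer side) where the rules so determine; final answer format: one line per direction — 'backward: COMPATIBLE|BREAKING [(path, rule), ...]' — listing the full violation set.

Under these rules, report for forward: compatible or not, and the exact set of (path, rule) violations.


each type pair in Event: writer, then reader
forward analysis of Event with v1 as reader and v2 as writer:
  writer required, Role -> Role: reader role maps from writer role
  writer required, map<string, bool> -> map<string, bool>: reader codes maps from writer codes
  writer required, Meta -> Meta: reader geo maps from writer geo
  writer optional, int32 -> int32: reader quantity maps from writer quantity
  writer required, bool -> bool: reader verified maps from writer verified
  writer required, bytes -> bytes: reader checksum maps from writer checksum
  geo.retries: no writer match
  writer required, float64 -> float64: reader geo.weight maps from writer geo.balance
  writer required, string -> string: reader geo.email maps from writer geo.email
  => no violations; forward on Event: COMPATIBLE
checking off the Event differences that do not matter here:
  removed field retries from record Meta (its key 7 joins the reserved list) -> fires only in the backward direction of Event, which is not asked here
  renamed field weight to balance in record Meta (alias weight declared on the renamed field) -> no rule fires on it in Event's dialect; the asked verdict holds

forward: COMPATIBLE []


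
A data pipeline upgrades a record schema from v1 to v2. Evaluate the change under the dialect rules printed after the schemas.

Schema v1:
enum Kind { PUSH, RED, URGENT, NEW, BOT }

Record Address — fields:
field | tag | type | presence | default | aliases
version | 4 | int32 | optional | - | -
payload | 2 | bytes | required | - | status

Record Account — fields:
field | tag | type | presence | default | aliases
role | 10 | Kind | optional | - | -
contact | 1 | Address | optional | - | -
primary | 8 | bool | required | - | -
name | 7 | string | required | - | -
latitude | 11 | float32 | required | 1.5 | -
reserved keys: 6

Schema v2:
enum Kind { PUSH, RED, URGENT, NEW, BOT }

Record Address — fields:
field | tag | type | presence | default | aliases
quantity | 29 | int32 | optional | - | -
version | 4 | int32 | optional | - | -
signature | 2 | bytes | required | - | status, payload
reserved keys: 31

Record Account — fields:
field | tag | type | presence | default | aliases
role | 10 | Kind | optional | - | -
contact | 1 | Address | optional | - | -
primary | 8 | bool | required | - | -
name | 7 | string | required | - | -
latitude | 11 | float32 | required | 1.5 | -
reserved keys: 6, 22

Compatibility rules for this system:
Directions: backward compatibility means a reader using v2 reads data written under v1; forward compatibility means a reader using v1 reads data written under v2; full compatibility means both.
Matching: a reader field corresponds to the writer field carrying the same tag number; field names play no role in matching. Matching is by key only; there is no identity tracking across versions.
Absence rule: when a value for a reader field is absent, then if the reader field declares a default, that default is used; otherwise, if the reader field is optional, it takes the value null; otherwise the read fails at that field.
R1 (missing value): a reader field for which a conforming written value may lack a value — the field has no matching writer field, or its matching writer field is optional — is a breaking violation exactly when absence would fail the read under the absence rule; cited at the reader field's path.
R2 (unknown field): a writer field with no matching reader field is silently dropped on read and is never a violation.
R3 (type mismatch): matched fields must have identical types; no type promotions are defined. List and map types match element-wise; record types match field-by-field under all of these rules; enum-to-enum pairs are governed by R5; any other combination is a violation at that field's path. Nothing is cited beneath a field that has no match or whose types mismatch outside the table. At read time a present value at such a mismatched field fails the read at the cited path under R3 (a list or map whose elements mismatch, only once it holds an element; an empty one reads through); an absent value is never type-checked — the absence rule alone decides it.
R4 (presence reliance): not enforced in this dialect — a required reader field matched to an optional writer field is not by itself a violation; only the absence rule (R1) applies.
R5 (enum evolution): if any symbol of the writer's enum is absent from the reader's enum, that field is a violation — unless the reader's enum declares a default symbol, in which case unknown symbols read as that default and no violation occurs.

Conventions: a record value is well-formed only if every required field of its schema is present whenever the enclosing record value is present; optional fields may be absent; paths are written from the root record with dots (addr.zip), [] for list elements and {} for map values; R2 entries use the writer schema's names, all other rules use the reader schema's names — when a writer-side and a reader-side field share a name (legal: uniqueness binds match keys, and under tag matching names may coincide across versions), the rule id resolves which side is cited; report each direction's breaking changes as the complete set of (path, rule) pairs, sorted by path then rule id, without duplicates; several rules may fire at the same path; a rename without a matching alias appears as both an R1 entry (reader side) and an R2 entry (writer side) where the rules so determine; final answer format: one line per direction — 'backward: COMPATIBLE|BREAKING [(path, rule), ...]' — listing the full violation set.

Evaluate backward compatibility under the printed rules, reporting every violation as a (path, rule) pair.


backward: COMPATIBLE []

in Account below, arrows point writer -> reader
checking backward for Account: reader v2 against writer v1:
  role: paired with writer role (Kind -> Kind; writer optional)
  contact: paired with writer contact (Address -> Address; writer optional)
  primary: paired with writer primary (bool -> bool; writer required)
  name: paired with writer name (string -> string; writer required)
  latitude: paired with writer latitude (float32 -> float32; writer required)
  contact.quantity: no writer-side match
  contact.version: paired with writer contact.version (int32 -> int32; writer optional)
  contact.signature: paired with writer contact.payload (bytes -> bytes; writer required)
  nothing fires on Account: backward is COMPATIBLE
the other Account changes do not affect what is asked:
  renamed field payload to signature in record Address (alias payload declared on the renamed field) -> no rule fires on it in Account's dialect; the asked verdict holds
  added field quantity to record Address: optional int32, tag 29 (in v2 it sits immediately before version) -> no rule fires on it in Account's dialect; the asked verdict holds
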